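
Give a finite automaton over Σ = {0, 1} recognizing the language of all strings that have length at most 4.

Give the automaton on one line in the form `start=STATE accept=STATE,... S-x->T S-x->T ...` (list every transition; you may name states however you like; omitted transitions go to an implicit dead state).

start=s0 accept=s0,s1,s2,s3,s4 s0-0->s1 s0-1->s1 s1-0->s2 s1-1->s2 s2-0->s3 s2-1->s3 s3-0->s4 s3-1->s4 s4-0->s5 s4-1->s5 s5-0->s5 s5-1->s5

Count input length up to 5: every symbol moves from s0 toward s5, which means 'more than 4' and absorbs. Accept from {s0, s1, s2, s3, s4}.
6 states suffice.
        0   1  
>* s0   s1  s1 
 * s1   s2  s2 
 * s2   s3  s3 
 * s3   s4  s4 
 * s4   s5  s5 
   s5   s5  s5 
(> = start, * = accepting)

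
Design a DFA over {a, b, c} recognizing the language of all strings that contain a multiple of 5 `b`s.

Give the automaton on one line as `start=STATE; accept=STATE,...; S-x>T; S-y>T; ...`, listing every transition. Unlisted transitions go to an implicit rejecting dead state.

Keep the running count of `b`s modulo 5: each `b` advances along the cycle S0 → S1 → S2 → S3 → S4 → S0 while other symbols loop. Accept at S0.
With 5 states:
        a   b   c  
>* S0   S0  S1  S0 
   S1   S1  S2  S1 
   S2   S2  S3  S2 
   S3   S3  S4  S3 
   S4   S4  S0  S4 
(> = start, * = accepting)

start=S0; accept=S0; S0-a>S0; S0-b>S1; S0-c>S0; S1-a>S1; S1-b>S2; S1-c>S1; S2-a>S2; S2-b>S3; S2-c>S2; S3-a>S3; S3-b>S4; S3-c>S3; S4-a>S4; S4-b>S0; S4-c>S4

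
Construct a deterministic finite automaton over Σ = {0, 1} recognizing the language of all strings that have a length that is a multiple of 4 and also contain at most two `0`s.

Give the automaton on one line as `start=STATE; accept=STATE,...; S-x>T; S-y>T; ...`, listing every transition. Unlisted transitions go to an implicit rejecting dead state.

start=q0; accept=q0,q10,q11; q0-0>q1; q0-1>q2; q1-0>q3; q1-1>q4; q2-0>q4; q2-1>q5; q3-0>q6; q3-1>q7; q4-0>q7; q4-1>q8; q5-0>q8; q5-1>q9; q6-0>q6; q6-1>q6; q7-0>q6; q7-1>q10; q8-0>q10; q8-1>q11; q9-0>q11; q9-1>q0; q10-0>q6; q10-1>q12; q11-0>q12; q11-1>q1; q12-0>q6; q12-1>q3

Build one automaton per condition and run them in lockstep. The first has 4 states tracking the input length modulo 4; the second has 4 states tracking the count of `0`s, saturating at 3. A product state is a pair (one from each), accepting exactly when both do. Minimizing collapses redundant product states.
A 13-state machine:
          0    1  
>* q0     q1   q2 
   q1     q3   q4 
   q2     q4   q5 
   q3     q6   q7 
   q4     q7   q8 
   q5     q8   q9 
   q6     q6   q6 
   q7     q6  q10 
   q8    q10  q11 
   q9    q11   q0 
 * q10    q6  q12 
 * q11   q12   q1 
   q12    q6   q3 
(> = start, * = accepting)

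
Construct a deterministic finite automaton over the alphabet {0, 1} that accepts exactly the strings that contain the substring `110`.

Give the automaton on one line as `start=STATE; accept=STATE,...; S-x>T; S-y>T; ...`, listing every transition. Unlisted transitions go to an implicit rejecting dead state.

start=S0; accept=S3; S0-0>S0; S0-1>S1; S1-0>S0; S1-1>S2; S2-0>S3; S2-1>S2; S3-0>S3; S3-1>S3

States S0..S2 record the length of the longest prefix of `110` that matches the current input suffix. Reaching S3 means `110` has been seen, and we stay there forever. Accept from S3.
With 4 states:
        0   1  
>  S0   S0  S1 
   S1   S0  S2 
   S2   S3  S2 
 * S3   S3  S3 
(> = start, * = accepting)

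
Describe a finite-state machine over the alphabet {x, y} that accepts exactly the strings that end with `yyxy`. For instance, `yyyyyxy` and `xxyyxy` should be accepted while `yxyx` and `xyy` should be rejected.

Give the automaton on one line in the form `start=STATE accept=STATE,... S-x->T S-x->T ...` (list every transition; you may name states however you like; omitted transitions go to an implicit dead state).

Remember how much of `yyxy` the current input suffix matches. State q0 means no match yet; q1 means the last symbol is `y`; q2 means the last 2 symbols are `yy`; q3 means the last 3 symbols are `yyx`; q4 means the last 4 symbols are `yyxy`. Only q4 accepts. On a mismatch, fall back to the longest proper suffix that is still a prefix of `yyxy`.
5 states suffice.
        x   y  
>  q0   q0  q1 
   q1   q0  q2 
   q2   q3  q2 
   q3   q0  q4 
 * q4   q0  q2 
(> = start, * = accepting)

start=q0 accept=q4 q0-x->q0 q0-y->q1 q1-x->q0 q1-y->q2 q2-x->q3 q2-y->q2 q3-x->q0 q3-y->q4 q4-x->q0 q4-y->q2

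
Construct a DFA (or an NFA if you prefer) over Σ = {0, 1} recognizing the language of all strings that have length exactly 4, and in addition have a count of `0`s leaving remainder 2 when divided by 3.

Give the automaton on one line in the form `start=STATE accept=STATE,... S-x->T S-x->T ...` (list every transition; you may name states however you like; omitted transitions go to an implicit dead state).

Handle the two conditions separately and then intersect. One (6 states) tracks the input length, saturating at 5; the other (3 states) tracks the count of `0`s modulo 3. Each combined state is a pair, one component from each; accept when both components accept. Equivalent product states are then merged.
        0   1  
>  s0   s1  s2 
   s1   s3  s4 
   s2   s4  s5 
   s3   s6  s7 
   s4   s7  s8 
   s5   s8  s6 
   s6   s6  s6 
   s7   s6  s9 
   s8   s9  s6 
 * s9   s6  s6 
(> = start, * = accepting)

start=s0 accept=s9 s0-0->s1 s0-1->s2 s1-0->s3 s1-1->s4 s2-0->s4 s2-1->s5 s3-0->s6 s3-1->s7 s4-0->s7 s4-1->s8 s5-0->s8 s5-1->s6 s6-0->s6 s6-1->s6 s7-0->s6 s7-1->s9 s8-0->s9 s8-1->s6 s9-0->s6 s9-1->s6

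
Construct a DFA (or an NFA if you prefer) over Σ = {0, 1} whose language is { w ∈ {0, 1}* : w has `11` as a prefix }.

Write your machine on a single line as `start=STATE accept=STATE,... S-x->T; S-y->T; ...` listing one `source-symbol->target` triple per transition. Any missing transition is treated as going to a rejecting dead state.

start=q0; accept=q2; q0-0->q3; q0-1->q1; q1-0->q3; q1-1->q2; q2-0->q2; q2-1->q2; q3-0->q3; q3-1->q3

Check the first 2 symbols one by one: q0 through q1 record how many have matched `11` so far; any wrong symbol goes to the dead state q3. After all 2 match we enter the accepting sink q2.
With 4 states:
        0   1  
>  q0   q3  q1 
   q1   q3  q2 
 * q2   q2  q2 
   q3   q3  q3 
(> = start, * = accepting)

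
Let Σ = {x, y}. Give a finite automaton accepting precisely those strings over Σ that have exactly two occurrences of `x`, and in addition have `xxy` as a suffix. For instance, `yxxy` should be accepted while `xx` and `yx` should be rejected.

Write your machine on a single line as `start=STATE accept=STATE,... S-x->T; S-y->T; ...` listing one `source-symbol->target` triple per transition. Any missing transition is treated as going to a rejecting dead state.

start=q0; accept=q4; q0-x->q1; q0-y->q0; q1-x->q2; q1-y->q3; q2-x->q3; q2-y->q4; q3-x->q3; q3-y->q3; q4-x->q3; q4-y->q3

Handle the two conditions separately and then intersect. One (4 states) tracks the count of `x`s, saturating at 3; the other (4 states) tracks how much of the suffix `xxy` has currently been matched. Each combined state is a pair, one component from each; accept when both components accept. After merging equivalent states the machine shrinks.
A 5-state machine:
        x   y  
>  q0   q1  q0 
   q1   q2  q3 
   q2   q3  q4 
   q3   q3  q3 
 * q4   q3  q3 
(> = start, * = accepting)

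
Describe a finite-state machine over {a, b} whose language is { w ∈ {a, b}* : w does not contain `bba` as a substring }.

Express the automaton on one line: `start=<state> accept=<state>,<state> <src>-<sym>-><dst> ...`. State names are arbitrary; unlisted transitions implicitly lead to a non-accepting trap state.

Track partial matches of the forbidden pattern `bba`. State q3 is a dead state reached once `bba` has occurred; every other state accepts. q0 means no part of `bba` is currently matched.
4 states suffice.
        a   b  
>* q0   q0  q1 
 * q1   q0  q2 
 * q2   q3  q2 
   q3   q3  q3 
(> = start, * = accepting)

start=q0 accept=q0,q1,q2 q0-a->q0 q0-b->q1 q1-a->q0 q1-b->q2 q2-a->q3 q2-b->q2 q3-a->q3 q3-b->q3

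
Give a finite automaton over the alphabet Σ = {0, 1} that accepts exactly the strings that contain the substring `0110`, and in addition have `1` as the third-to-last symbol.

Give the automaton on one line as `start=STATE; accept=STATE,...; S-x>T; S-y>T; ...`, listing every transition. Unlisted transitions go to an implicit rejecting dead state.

Build one automaton per condition and run them in lockstep. The first has 5 states tracking whether and how much of `0110` has been seen; the second has 15 states tracking the last 3 symbols read. A product state is a pair (one from each), accepting exactly when both do. Equivalent product states are then merged.
A 12-state machine:
          0    1  
>  S0     S1   S0 
   S1     S1   S2 
   S2     S1   S3 
   S3     S4   S0 
 * S4     S5   S6 
 * S5     S7   S8 
 * S6     S9  S10 
   S7     S7   S8 
   S8     S9  S10 
   S9     S5   S6 
   S10    S4  S11 
 * S11    S4  S11 
(> = start, * = accepting)

start=S0; accept=S4,S5,S6,S11; S0-0>S1; S0-1>S0; S1-0>S1; S1-1>S2; S2-0>S1; S2-1>S3; S3-0>S4; S3-1>S0; S4-0>S5; S4-1>S6; S5-0>S7; S5-1>S8; S6-0>S9; S6-1>S10; S7-0>S7; S7-1>S8; S8-0>S9; S8-1>S10; S9-0>S5; S9-1>S6; S10-0>S4; S10-1>S11; S11-0>S4; S11-1>S11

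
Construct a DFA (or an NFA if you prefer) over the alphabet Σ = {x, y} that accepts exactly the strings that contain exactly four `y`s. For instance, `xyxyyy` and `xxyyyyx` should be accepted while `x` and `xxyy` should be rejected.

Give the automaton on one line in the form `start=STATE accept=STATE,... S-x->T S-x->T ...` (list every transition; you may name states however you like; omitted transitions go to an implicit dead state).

Only the number of `y`s matters, and only up to 5. Make a chain S0 → S1 → S2 → S3 → S4 → S5 advanced by each `y` (with S5 absorbing); every other symbol self-loops. The accepting set is {S4}.
A 6-state machine:
        x   y  
>  S0   S0  S1 
   S1   S1  S2 
   S2   S2  S3 
   S3   S3  S4 
 * S4   S4  S5 
   S5   S5  S5 
(> = start, * = accepting)

start=S0 accept=S4 S0-x->S0 S0-y->S1 S1-x->S1 S1-y->S2 S2-x->S2 S2-y->S3 S3-x->S3 S3-y->S4 S4-x->S4 S4-y->S5 S5-x->S5 S5-y->S5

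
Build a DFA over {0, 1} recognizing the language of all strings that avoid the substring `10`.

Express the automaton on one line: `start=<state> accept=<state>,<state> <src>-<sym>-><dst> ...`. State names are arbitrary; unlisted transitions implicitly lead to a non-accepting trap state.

start=s0 accept=s0,s1 s0-0->s0 s0-1->s1 s1-0->s2 s1-1->s1 s2-0->s2 s2-1->s2

This is the complement of 'contains `10`'. Use the same substring-matching states — s0 through s2 holding how much of `10` has just been matched — but flip the accepting set: everything except the trap s2 accepts.
3 states suffice.
        0   1  
>* s0   s0  s1 
 * s1   s2  s1 
   s2   s2  s2 
(> = start, * = accepting)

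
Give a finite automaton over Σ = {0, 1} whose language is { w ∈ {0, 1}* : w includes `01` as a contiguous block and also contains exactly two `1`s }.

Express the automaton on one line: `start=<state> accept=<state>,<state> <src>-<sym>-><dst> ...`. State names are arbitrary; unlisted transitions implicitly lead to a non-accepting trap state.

Build one automaton per condition and run them in lockstep. The first has 3 states tracking whether and how much of `01` has been seen; the second has 4 states tracking the count of `1`s, saturating at 3. A product state is a pair (one from each), accepting exactly when both do.
          0    1  
>  q0     q1   q2 
   q1     q1   q3 
   q2     q4   q5 
   q3     q3   q6 
   q4     q4   q6 
   q5     q7   q8 
 * q6     q6   q9 
   q7     q7   q9 
   q8    q10   q8 
   q9     q9   q9 
   q10   q10   q9 
(> = start, * = accepting)

start=q0 accept=q6 q0-0->q1 q0-1->q2 q1-0->q1 q1-1->q3 q2-0->q4 q2-1->q5 q3-0->q3 q3-1->q6 q4-0->q4 q4-1->q6 q5-0->q7 q5-1->q8 q6-0->q6 q6-1->q9 q7-0->q7 q7-1->q9 q8-0->q10 q8-1->q8 q9-0->q9 q9-1->q9 q10-0->q10 q10-1->q9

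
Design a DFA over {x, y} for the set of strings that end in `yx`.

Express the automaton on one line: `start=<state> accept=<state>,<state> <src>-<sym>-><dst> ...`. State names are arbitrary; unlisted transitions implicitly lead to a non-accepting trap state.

start=q0 accept=q2 q0-x->q0 q0-y->q1 q1-x->q2 q1-y->q1 q2-x->q0 q2-y->q1

Remember how much of `yx` the current input suffix matches. State q0 means no match yet; q1 means the last symbol is `y`; q2 means the last 2 symbols are `yx`. Only q2 accepts. On a mismatch, fall back to the longest proper suffix that is still a prefix of `yx`.
A 3-state machine:
        x   y  
>  q0   q0  q1 
   q1   q2  q1 
 * q2   q0  q1 
(> = start, * = accepting)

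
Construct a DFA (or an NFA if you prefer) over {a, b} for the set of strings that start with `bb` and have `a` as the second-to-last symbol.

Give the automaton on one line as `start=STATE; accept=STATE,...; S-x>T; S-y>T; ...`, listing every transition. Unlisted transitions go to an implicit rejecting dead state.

Build one automaton per condition and run them in lockstep. One (4 states) tracks whether the input so far still matches the prefix `bb`; the other (7 states) tracks the last 2 symbols read. Each combined state is a pair, one component from each; accept when both components accept. Minimizing collapses redundant product states.
With 7 states:
        a   b  
>  q0   q1  q2 
   q1   q1  q1 
   q2   q1  q3 
   q3   q4  q3 
   q4   q5  q6 
 * q5   q5  q6 
 * q6   q4  q3 
(> = start, * = accepting)

start=q0; accept=q5,q6; q0-a>q1; q0-b>q2; q1-a>q1; q1-b>q1; q2-a>q1; q2-b>q3; q3-a>q4; q3-b>q3; q4-a>q5; q4-b>q6; q5-a>q5; q5-b>q6; q6-a>q4; q6-b>q3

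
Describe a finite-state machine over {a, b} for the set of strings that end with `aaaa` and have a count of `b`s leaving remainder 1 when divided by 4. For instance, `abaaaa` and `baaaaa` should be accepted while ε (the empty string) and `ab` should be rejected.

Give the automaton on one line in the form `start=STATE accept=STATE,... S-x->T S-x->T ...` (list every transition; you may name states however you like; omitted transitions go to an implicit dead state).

Handle the two conditions separately and then intersect. The first has 5 states tracking how much of the suffix `aaaa` has currently been matched; the second has 4 states tracking the count of `b`s modulo 4. A product state is a pair (one from each), accepting exactly when both do. Equivalent product states are then merged.
An 8-state machine:
        a   b  
>  s0   s0  s1 
   s1   s2  s3 
   s2   s4  s3 
   s3   s3  s5 
   s4   s6  s3 
   s5   s5  s0 
   s6   s7  s3 
 * s7   s7  s3 
(> = start, * = accepting)

start=s0 accept=s7 s0-a->s0 s0-b->s1 s1-a->s2 s1-b->s3 s2-a->s4 s2-b->s3 s3-a->s3 s3-b->s5 s4-a->s6 s4-b->s3 s5-a->s5 s5-b->s0 s6-a->s7 s6-b->s3 s7-a->s7 s7-b->s3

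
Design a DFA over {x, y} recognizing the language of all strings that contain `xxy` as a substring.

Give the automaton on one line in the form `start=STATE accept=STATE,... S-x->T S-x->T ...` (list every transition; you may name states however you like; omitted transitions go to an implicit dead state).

Track how much of `xxy` has been matched so far: state S0 is no progress, S3 is the absorbing accept state reached once `xxy` has occurred. Intermediate states record partial matches; on a mismatch, fall back to the longest reusable overlap.
4 states suffice.
        x   y  
>  S0   S1  S0 
   S1   S2  S0 
   S2   S2  S3 
 * S3   S3  S3 
(> = start, * = accepting)

start=S0 accept=S3 S0-x->S1 S0-y->S0 S1-x->S2 S1-y->S0 S2-x->S2 S2-y->S3 S3-x->S3 S3-y->S3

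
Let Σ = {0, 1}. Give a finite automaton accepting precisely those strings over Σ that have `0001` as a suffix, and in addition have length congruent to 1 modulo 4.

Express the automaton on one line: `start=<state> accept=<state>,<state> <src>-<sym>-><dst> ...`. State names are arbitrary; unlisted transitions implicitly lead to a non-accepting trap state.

start=S0 accept=S15 S0-0->S1 S0-1->S2 S1-0->S3 S1-1->S4 S2-0->S5 S2-1->S4 S3-0->S6 S3-1->S7 S4-0->S8 S4-1->S7 S5-0->S9 S5-1->S7 S6-0->S10 S6-1->S11 S7-0->S12 S7-1->S0 S8-0->S13 S8-1->S0 S9-0->S10 S9-1->S0 S10-0->S14 S10-1->S15 S11-0->S1 S11-1->S2 S12-0->S16 S12-1->S2 S13-0->S14 S13-1->S2 S14-0->S17 S14-1->S18 S15-0->S5 S15-1->S4 S16-0->S17 S16-1->S4 S17-0->S6 S17-1->S19 S18-0->S8 S18-1->S7 S19-0->S12 S19-1->S0

Run two small machines in parallel and take their product. The first has 5 states tracking how much of the suffix `0001` has currently been matched; the second has 4 states tracking the input length modulo 4. A product state is a pair (one from each), accepting exactly when both do.
A 20-state machine:
          0    1  
>  S0     S1   S2 
   S1     S3   S4 
   S2     S5   S4 
   S3     S6   S7 
   S4     S8   S7 
   S5     S9   S7 
   S6    S10  S11 
   S7    S12   S0 
   S8    S13   S0 
   S9    S10   S0 
   S10   S14  S15 
   S11    S1   S2 
   S12   S16   S2 
   S13   S14   S2 
   S14   S17  S18 
 * S15    S5   S4 
   S16   S17   S4 
   S17    S6  S19 
   S18    S8   S7 
   S19   S12   S0 
(> = start, * = accepting)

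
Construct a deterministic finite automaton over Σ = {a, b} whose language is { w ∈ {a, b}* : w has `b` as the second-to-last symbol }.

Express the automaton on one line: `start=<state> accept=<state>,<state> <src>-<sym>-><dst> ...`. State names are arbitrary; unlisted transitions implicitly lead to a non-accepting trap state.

start=q0 accept=q5,q6 q0-a->q1 q0-b->q2 q1-a->q3 q1-b->q4 q2-a->q5 q2-b->q6 q3-a->q3 q3-b->q4 q4-a->q5 q4-b->q6 q5-a->q3 q5-b->q4 q6-a->q5 q6-b->q6

A DFA must remember the last 2 symbols (since which symbol is second-to-last isn't known until the input ends). Use one state per possible window of the last ≤2 symbols; accept from those whose window starts with `b`.
7 states suffice.
        a   b  
>  q0   q1  q2 
   q1   q3  q4 
   q2   q5  q6 
   q3   q3  q4 
   q4   q5  q6 
 * q5   q3  q4 
 * q6   q5  q6 
(> = start, * = accepting)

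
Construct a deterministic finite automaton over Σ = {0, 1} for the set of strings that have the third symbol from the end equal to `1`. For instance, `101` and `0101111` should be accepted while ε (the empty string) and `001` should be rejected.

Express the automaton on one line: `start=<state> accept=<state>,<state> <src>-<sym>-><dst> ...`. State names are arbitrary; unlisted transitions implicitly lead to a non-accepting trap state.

Because acceptance depends on a position counted from the end, the machine has to buffer the most recent 3 symbols. Make each state the string of the last up-to-3 symbols read; on input `x` shift the window left and append `x`. Accept when the buffered window has length 3 and begins with `1`.
With 15 states:
          0    1  
>  q0     q1   q2 
   q1     q3   q4 
   q2     q5   q6 
   q3     q7   q8 
   q4     q9  q10 
   q5    q11  q12 
   q6    q13  q14 
   q7     q7   q8 
   q8     q9  q10 
   q9    q11  q12 
   q10   q13  q14 
 * q11    q7   q8 
 * q12    q9  q10 
 * q13   q11  q12 
 * q14   q13  q14 
(> = start, * = accepting)

start=q0 accept=q11,q12,q13,q14 q0-0->q1 q0-1->q2 q1-0->q3 q1-1->q4 q2-0->q5 q2-1->q6 q3-0->q7 q3-1->q8 q4-0->q9 q4-1->q10 q5-0->q11 q5-1->q12 q6-0->q13 q6-1->q14 q7-0->q7 q7-1->q8 q8-0->q9 q8-1->q10 q9-0->q11 q9-1->q12 q10-0->q13 q10-1->q14 q11-0->q7 q11-1->q8 q12-0->q9 q12-1->q10 q13-0->q11 q13-1->q12 q14-0->q13 q14-1->q14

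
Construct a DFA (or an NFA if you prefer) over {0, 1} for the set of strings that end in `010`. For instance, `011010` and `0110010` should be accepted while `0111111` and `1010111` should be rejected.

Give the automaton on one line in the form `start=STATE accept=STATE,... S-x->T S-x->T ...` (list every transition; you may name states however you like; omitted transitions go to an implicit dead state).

start=A accept=D A-0->B A-1->A B-0->B B-1->C C-0->D C-1->A D-0->B D-1->C

Remember how much of `010` the current input suffix matches. State A means no match yet; B means the last symbol is `0`; C means the last 2 symbols are `01`; D means the last 3 symbols are `010`. Only D accepts. On a mismatch, fall back to the longest proper suffix that is still a prefix of `010`.
4 states suffice.
       0  1 
>  A   B  A 
   B   B  C 
   C   D  A 
 * D   B  C 
(> = start, * = accepting)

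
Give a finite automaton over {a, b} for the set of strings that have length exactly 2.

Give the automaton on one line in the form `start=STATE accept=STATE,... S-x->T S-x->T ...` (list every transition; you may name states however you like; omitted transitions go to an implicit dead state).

Count input length up to 3: every symbol moves from s0 toward s3, which means 'more than 2' and absorbs. Accept from {s2}.
        a   b  
>  s0   s1  s1 
   s1   s2  s2 
 * s2   s3  s3 
   s3   s3  s3 
(> = start, * = accepting)

start=s0 accept=s2 s0-a->s1 s0-b->s1 s1-a->s2 s1-b->s2 s2-a->s3 s2-b->s3 s3-a->s3 s3-b->s3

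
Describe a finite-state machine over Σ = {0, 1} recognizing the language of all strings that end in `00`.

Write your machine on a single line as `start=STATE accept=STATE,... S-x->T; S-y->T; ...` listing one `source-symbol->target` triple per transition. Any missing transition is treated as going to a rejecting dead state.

start=q0; accept=q2; q0-0->q1; q0-1->q0; q1-0->q2; q1-1->q0; q2-0->q2; q2-1->q0

Remember how much of `00` the current input suffix matches. State q0 means no match yet; q1 means the last symbol is `0`; q2 means the last 2 symbols are `00`. Only q2 accepts. On a mismatch, fall back to the longest proper suffix that is still a prefix of `00`.
        0   1  
>  q0   q1  q0 
   q1   q2  q0 
 * q2   q2  q0 
(> = start, * = accepting)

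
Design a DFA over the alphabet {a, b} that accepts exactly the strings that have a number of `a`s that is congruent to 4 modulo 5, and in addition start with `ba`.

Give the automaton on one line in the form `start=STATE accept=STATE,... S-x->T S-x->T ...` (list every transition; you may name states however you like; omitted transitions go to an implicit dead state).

Build one automaton per condition and run them in lockstep. One (5 states) tracks the count of `a`s modulo 5; the other (4 states) tracks whether the input so far still matches the prefix `ba`. Each combined state is a pair, one component from each; accept when both components accept. Equivalent product states are then merged.
With 8 states:
        a   b  
>  s0   s1  s2 
   s1   s1  s1 
   s2   s3  s1 
   s3   s4  s3 
   s4   s5  s4 
   s5   s6  s5 
 * s6   s7  s6 
   s7   s3  s7 
(> = start, * = accepting)

start=s0 accept=s6 s0-a->s1 s0-b->s2 s1-a->s1 s1-b->s1 s2-a->s3 s2-b->s1 s3-a->s4 s3-b->s3 s4-a->s5 s4-b->s4 s5-a->s6 s5-b->s5 s6-a->s7 s6-b->s6 s7-a->s3 s7-b->s7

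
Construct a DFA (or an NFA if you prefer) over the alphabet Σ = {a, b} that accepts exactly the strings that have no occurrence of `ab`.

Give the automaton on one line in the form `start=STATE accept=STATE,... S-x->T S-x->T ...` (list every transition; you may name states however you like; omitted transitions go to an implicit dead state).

Track partial matches of the forbidden pattern `ab`. State q2 is a dead state reached once `ab` has occurred; every other state accepts. q0 means no part of `ab` is currently matched.
A 3-state machine:
        a   b  
>* q0   q1  q0 
 * q1   q1  q2 
   q2   q2  q2 
(> = start, * = accepting)

start=q0 accept=q0,q1 q0-a->q1 q0-b->q0 q1-a->q1 q1-b->q2 q2-a->q2 q2-b->q2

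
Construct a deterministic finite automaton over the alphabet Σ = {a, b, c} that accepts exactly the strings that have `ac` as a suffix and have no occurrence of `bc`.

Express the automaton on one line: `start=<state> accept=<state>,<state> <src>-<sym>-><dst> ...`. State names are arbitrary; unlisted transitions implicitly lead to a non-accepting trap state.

start=q0 accept=q3 q0-a->q1 q0-b->q2 q0-c->q0 q1-a->q1 q1-b->q2 q1-c->q3 q2-a->q1 q2-b->q2 q2-c->q4 q3-a->q1 q3-b->q2 q3-c->q0 q4-a->q5 q4-b->q4 q4-c->q4 q5-a->q5 q5-b->q4 q5-c->q6 q6-a->q5 q6-b->q4 q6-c->q4

Run two small machines in parallel and take their product. One (3 states) tracks how much of the suffix `ac` has currently been matched; the other (3 states) tracks partial matches of the forbidden pattern `bc`. Each combined state is a pair, one component from each; accept when both components accept.
7 states suffice.
        a   b   c  
>  q0   q1  q2  q0 
   q1   q1  q2  q3 
   q2   q1  q2  q4 
 * q3   q1  q2  q0 
   q4   q5  q4  q4 
   q5   q5  q4  q6 
   q6   q5  q4  q4 
(> = start, * = accepting)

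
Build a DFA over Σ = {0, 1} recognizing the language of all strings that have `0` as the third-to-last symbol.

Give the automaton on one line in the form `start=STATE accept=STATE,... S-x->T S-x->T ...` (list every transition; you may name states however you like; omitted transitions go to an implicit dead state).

A DFA must remember the last 3 symbols (since which symbol is third-to-last isn't known until the input ends). Use one state per possible window of the last ≤3 symbols; accept from those whose window starts with `0`.
          0    1  
>  S0     S1   S2 
   S1     S3   S4 
   S2     S5   S6 
   S3     S7   S8 
   S4     S9  S10 
   S5    S11  S12 
   S6    S13  S14 
 * S7     S7   S8 
 * S8     S9  S10 
 * S9    S11  S12 
 * S10   S13  S14 
   S11    S7   S8 
   S12    S9  S10 
   S13   S11  S12 
   S14   S13  S14 
(> = start, * = accepting)

start=S0 accept=S7,S8,S9,S10 S0-0->S1 S0-1->S2 S1-0->S3 S1-1->S4 S2-0->S5 S2-1->S6 S3-0->S7 S3-1->S8 S4-0->S9 S4-1->S10 S5-0->S11 S5-1->S12 S6-0->S13 S6-1->S14 S7-0->S7 S7-1->S8 S8-0->S9 S8-1->S10 S9-0->S11 S9-1->S12 S10-0->S13 S10-1->S14 S11-0->S7 S11-1->S8 S12-0->S9 S12-1->S10 S13-0->S11 S13-1->S12 S14-0->S13 S14-1->S14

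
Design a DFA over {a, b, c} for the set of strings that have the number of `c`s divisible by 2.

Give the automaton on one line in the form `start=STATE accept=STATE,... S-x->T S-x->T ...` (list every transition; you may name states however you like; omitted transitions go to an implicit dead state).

The only thing that matters is how many `c`s have appeared, reduced mod 2. Use one state per residue: S0 for 0, …, S1 for 1. Reading `c` moves to the next residue; anything else stays put. S0 is accepting.
With 2 states:
        a   b   c  
>* S0   S0  S0  S1 
   S1   S1  S1  S0 
(> = start, * = accepting)

start=S0 accept=S0 S0-a->S0 S0-b->S0 S0-c->S1 S1-a->S1 S1-b->S1 S1-c->S0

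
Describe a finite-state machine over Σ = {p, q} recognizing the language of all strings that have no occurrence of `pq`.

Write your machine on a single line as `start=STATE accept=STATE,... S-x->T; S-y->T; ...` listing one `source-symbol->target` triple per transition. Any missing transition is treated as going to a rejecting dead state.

This is the complement of 'contains `pq`'. Use the same substring-matching states — A through C holding how much of `pq` has just been matched — but flip the accepting set: everything except the trap C accepts.
3 states suffice.
       p  q 
>* A   B  A 
 * B   B  C 
   C   C  C 
(> = start, * = accepting)

start=A; accept=A,B; A-p->B; A-q->A; B-p->B; B-q->C; C-p->C; C-q->C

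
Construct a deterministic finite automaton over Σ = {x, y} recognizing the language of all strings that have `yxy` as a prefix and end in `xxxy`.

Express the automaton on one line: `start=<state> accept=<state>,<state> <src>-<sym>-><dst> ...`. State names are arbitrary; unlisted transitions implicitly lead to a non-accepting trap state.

Build one automaton per condition and run them in lockstep. One (5 states) tracks whether the input so far still matches the prefix `yxy`; the other (5 states) tracks how much of the suffix `xxxy` has currently been matched. Each combined state is a pair, one component from each; accept when both components accept. After merging equivalent states the machine shrinks.
With 9 states:
        x   y  
>  S0   S1  S2 
   S1   S1  S1 
   S2   S3  S1 
   S3   S1  S4 
   S4   S5  S4 
   S5   S6  S4 
   S6   S7  S4 
   S7   S7  S8 
 * S8   S5  S4 
(> = start, * = accepting)

start=S0 accept=S8 S0-x->S1 S0-y->S2 S1-x->S1 S1-y->S1 S2-x->S3 S2-y->S1 S3-x->S1 S3-y->S4 S4-x->S5 S4-y->S4 S5-x->S6 S5-y->S4 S6-x->S7 S6-y->S4 S7-x->S7 S7-y->S8 S8-x->S5 S8-y->S4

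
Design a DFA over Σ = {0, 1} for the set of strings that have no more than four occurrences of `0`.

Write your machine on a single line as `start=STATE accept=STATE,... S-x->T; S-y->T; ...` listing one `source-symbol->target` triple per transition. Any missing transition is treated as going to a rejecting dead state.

Only the number of `0`s matters, and only up to 5. Make a chain q0 → q1 → q2 → q3 → q4 → q5 advanced by each `0` (with q5 absorbing); every other symbol self-loops. The accepting set is {q0, q1, q2, q3, q4}.
A 6-state machine:
        0   1  
>* q0   q1  q0 
 * q1   q2  q1 
 * q2   q3  q2 
 * q3   q4  q3 
 * q4   q5  q4 
   q5   q5  q5 
(> = start, * = accepting)

start=q0; accept=q0,q1,q2,q3,q4; q0-0->q1; q0-1->q0; q1-0->q2; q1-1->q1; q2-0->q3; q2-1->q2; q3-0->q4; q3-1->q3; q4-0->q5; q4-1->q4; q5-0->q5; q5-1->q5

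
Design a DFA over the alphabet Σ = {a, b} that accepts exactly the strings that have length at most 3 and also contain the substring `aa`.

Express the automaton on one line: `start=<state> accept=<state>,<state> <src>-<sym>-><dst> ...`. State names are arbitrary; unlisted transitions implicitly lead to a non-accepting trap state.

Handle the two conditions separately and then intersect. The first has 5 states tracking the input length, saturating at 4; the second has 3 states tracking whether and how much of `aa` has been seen. A product state is a pair (one from each), accepting exactly when both do. After merging equivalent states the machine shrinks.
A 7-state machine:
        a   b  
>  q0   q1  q2 
   q1   q3  q4 
   q2   q5  q4 
 * q3   q6  q6 
   q4   q4  q4 
   q5   q6  q4 
 * q6   q4  q4 
(> = start, * = accepting)

start=q0 accept=q3,q6 q0-a->q1 q0-b->q2 q1-a->q3 q1-b->q4 q2-a->q5 q2-b->q4 q3-a->q6 q3-b->q6 q4-a->q4 q4-b->q4 q5-a->q6 q5-b->q4 q6-a->q4 q6-b->q4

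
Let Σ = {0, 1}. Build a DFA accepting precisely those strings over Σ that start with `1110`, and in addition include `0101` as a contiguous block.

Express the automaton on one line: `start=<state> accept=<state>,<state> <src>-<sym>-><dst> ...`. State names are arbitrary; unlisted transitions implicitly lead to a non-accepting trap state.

start=S0 accept=S9 S0-0->S1 S0-1->S2 S1-0->S1 S1-1->S1 S2-0->S1 S2-1->S3 S3-0->S1 S3-1->S4 S4-0->S5 S4-1->S1 S5-0->S5 S5-1->S6 S6-0->S7 S6-1->S8 S7-0->S5 S7-1->S9 S8-0->S5 S8-1->S8 S9-0->S9 S9-1->S9

Build one automaton per condition and run them in lockstep. The first has 6 states tracking whether the input so far still matches the prefix `1110`; the second has 5 states tracking whether and how much of `0101` has been seen. A product state is a pair (one from each), accepting exactly when both do. Minimizing collapses redundant product states.
With 10 states:
        0   1  
>  S0   S1  S2 
   S1   S1  S1 
   S2   S1  S3 
   S3   S1  S4 
   S4   S5  S1 
   S5   S5  S6 
   S6   S7  S8 
   S7   S5  S9 
   S8   S5  S8 
 * S9   S9  S9 
(> = start, * = accepting)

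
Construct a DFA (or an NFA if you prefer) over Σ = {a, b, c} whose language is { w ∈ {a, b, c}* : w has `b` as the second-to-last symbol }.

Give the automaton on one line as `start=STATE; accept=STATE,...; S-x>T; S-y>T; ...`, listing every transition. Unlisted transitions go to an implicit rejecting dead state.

Because acceptance depends on a position counted from the end, the machine has to buffer the most recent 2 symbols. Make each state the string of the last up-to-2 symbols read; on input `x` shift the window left and append `x`. Accept when the buffered window has length 2 and begins with `b`.
          a    b    c  
>  S0     S1   S2   S3 
   S1     S4   S5   S6 
   S2     S7   S8   S9 
   S3    S10  S11  S12 
   S4     S4   S5   S6 
   S5     S7   S8   S9 
   S6    S10  S11  S12 
 * S7     S4   S5   S6 
 * S8     S7   S8   S9 
 * S9    S10  S11  S12 
   S10    S4   S5   S6 
   S11    S7   S8   S9 
   S12   S10  S11  S12 
(> = start, * = accepting)

start=S0; accept=S7,S8,S9; S0-a>S1; S0-b>S2; S0-c>S3; S1-a>S4; S1-b>S5; S1-c>S6; S2-a>S7; S2-b>S8; S2-c>S9; S3-a>S10; S3-b>S11; S3-c>S12; S4-a>S4; S4-b>S5; S4-c>S6; S5-a>S7; S5-b>S8; S5-c>S9; S6-a>S10; S6-b>S11; S6-c>S12; S7-a>S4; S7-b>S5; S7-c>S6; S8-a>S7; S8-b>S8; S8-c>S9; S9-a>S10; S9-b>S11; S9-c>S12; S10-a>S4; S10-b>S5; S10-c>S6; S11-a>S7; S11-b>S8; S11-c>S9; S12-a>S10; S12-b>S11; S12-c>S12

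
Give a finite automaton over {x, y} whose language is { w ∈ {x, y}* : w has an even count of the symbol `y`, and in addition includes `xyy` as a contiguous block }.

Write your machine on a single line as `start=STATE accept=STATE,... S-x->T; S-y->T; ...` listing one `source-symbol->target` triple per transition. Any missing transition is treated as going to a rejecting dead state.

Build one automaton per condition and run them in lockstep. The first has 2 states tracking the count of `y`s modulo 2; the second has 4 states tracking whether and how much of `xyy` has been seen. A product state is a pair (one from each), accepting exactly when both do.
       x  y 
>  A   B  C 
   B   B  D 
   C   E  A 
   D   E  F 
   E   E  G 
 * F   F  H 
   G   B  H 
   H   H  F 
(> = start, * = accepting)

start=A; accept=F; A-x->B; A-y->C; B-x->B; B-y->D; C-x->E; C-y->A; D-x->E; D-y->F; E-x->E; E-y->G; F-x->F; F-y->H; G-x->B; G-y->H; H-x->H; H-y->F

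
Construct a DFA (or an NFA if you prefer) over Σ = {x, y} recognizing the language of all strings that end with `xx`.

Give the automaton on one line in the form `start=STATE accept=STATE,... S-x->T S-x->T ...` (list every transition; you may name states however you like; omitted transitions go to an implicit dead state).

start=s0 accept=s2 s0-x->s1 s0-y->s0 s1-x->s2 s1-y->s0 s2-x->s2 s2-y->s0

Remember how much of `xx` the current input suffix matches. State s0 means no match yet; s1 means the last symbol is `x`; s2 means the last 2 symbols are `xx`. Only s2 accepts. On a mismatch, fall back to the longest proper suffix that is still a prefix of `xx`.
With 3 states:
        x   y  
>  s0   s1  s0 
   s1   s2  s0 
 * s2   s2  s0 
(> = start, * = accepting)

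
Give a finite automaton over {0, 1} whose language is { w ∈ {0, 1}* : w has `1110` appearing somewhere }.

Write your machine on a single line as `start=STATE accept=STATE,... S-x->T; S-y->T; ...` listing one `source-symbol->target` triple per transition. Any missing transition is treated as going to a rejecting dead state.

start=A; accept=E; A-0->A; A-1->B; B-0->A; B-1->C; C-0->A; C-1->D; D-0->E; D-1->D; E-0->E; E-1->E

States A..D record the length of the longest prefix of `1110` that matches the current input suffix. Reaching E means `1110` has been seen, and we stay there forever. Accept from E.
       0  1 
>  A   A  B 
   B   A  C 
   C   A  D 
   D   E  D 
 * E   E  E 
(> = start, * = accepting)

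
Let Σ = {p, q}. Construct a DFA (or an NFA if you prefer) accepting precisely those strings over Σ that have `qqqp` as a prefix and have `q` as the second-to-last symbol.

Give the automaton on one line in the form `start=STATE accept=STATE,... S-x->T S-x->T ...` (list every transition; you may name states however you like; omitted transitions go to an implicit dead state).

start=S0 accept=S5,S8 S0-p->S1 S0-q->S2 S1-p->S1 S1-q->S1 S2-p->S1 S2-q->S3 S3-p->S1 S3-q->S4 S4-p->S5 S4-q->S1 S5-p->S6 S5-q->S7 S6-p->S6 S6-q->S7 S7-p->S5 S7-q->S8 S8-p->S5 S8-q->S8

Build one automaton per condition and run them in lockstep. One (6 states) tracks whether the input so far still matches the prefix `qqqp`; the other (7 states) tracks the last 2 symbols read. Each combined state is a pair, one component from each; accept when both components accept. Minimizing collapses redundant product states.
With 9 states:
        p   q  
>  S0   S1  S2 
   S1   S1  S1 
   S2   S1  S3 
   S3   S1  S4 
   S4   S5  S1 
 * S5   S6  S7 
   S6   S6  S7 
   S7   S5  S8 
 * S8   S5  S8 
(> = start, * = accepting)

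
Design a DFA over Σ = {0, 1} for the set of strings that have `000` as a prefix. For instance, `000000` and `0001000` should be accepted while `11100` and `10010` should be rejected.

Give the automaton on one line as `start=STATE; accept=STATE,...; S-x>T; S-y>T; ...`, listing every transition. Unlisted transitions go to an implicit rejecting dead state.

start=A; accept=D; A-0>B; A-1>E; B-0>C; B-1>E; C-0>D; C-1>E; D-0>D; D-1>D; E-0>E; E-1>E

Check the first 3 symbols one by one: A through C record how many have matched `000` so far; any wrong symbol goes to the dead state E. After all 3 match we enter the accepting sink D.
5 states suffice.
       0  1 
>  A   B  E 
   B   C  E 
   C   D  E 
 * D   D  D 
   E   E  E 
(> = start, * = accepting)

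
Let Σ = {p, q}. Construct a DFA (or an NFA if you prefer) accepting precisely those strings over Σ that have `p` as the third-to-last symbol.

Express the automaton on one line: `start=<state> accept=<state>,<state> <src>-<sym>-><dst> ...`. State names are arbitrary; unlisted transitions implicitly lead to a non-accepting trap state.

Because acceptance depends on a position counted from the end, the machine has to buffer the most recent 3 symbols. Make each state the string of the last up-to-3 symbols read; on input `x` shift the window left and append `x`. Accept when the buffered window has length 3 and begins with `p`.
       p  q 
>  A   B  C 
   B   D  E 
   C   F  G 
   D   H  I 
   E   J  K 
   F   L  M 
   G   N  O 
 * H   H  I 
 * I   J  K 
 * J   L  M 
 * K   N  O 
   L   H  I 
   M   J  K 
   N   L  M 
   O   N  O 
(> = start, * = accepting)

start=A accept=H,I,J,K A-p->B A-q->C B-p->D B-q->E C-p->F C-q->G D-p->H D-q->I E-p->J E-q->K F-p->L F-q->M G-p->N G-q->O H-p->H H-q->I I-p->J I-q->K J-p->L J-q->M K-p->N K-q->O L-p->H L-q->I M-p->J M-q->K N-p->L N-q->M O-p->N O-q->O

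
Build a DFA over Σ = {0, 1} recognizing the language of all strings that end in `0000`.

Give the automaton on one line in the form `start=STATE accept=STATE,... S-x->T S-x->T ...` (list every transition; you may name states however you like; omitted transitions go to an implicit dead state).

start=s0 accept=s4 s0-0->s1 s0-1->s0 s1-0->s2 s1-1->s0 s2-0->s3 s2-1->s0 s3-0->s4 s3-1->s0 s4-0->s4 s4-1->s0

Remember how much of `0000` the current input suffix matches. State s0 means no match yet; s1 means the last symbol is `0`; s2 means the last 2 symbols are `00`; s3 means the last 3 symbols are `000`; s4 means the last 4 symbols are `0000`. Only s4 accepts. On a mismatch, fall back to the longest proper suffix that is still a prefix of `0000`.
A 5-state machine:
        0   1  
>  s0   s1  s0 
   s1   s2  s0 
   s2   s3  s0 
   s3   s4  s0 
 * s4   s4  s0 
(> = start, * = accepting)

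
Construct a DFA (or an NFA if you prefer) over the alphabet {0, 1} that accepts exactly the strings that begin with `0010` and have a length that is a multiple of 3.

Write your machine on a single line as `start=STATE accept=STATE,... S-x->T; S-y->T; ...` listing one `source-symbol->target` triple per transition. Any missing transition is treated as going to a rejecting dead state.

start=s0; accept=s7; s0-0->s1; s0-1->s2; s1-0->s3; s1-1->s2; s2-0->s2; s2-1->s2; s3-0->s2; s3-1->s4; s4-0->s5; s4-1->s2; s5-0->s6; s5-1->s6; s6-0->s7; s6-1->s7; s7-0->s5; s7-1->s5

Run two small machines in parallel and take their product. The first has 6 states tracking whether the input so far still matches the prefix `0010`; the second has 3 states tracking the input length modulo 3. A product state is a pair (one from each), accepting exactly when both do. After merging equivalent states the machine shrinks.
With 8 states:
        0   1  
>  s0   s1  s2 
   s1   s3  s2 
   s2   s2  s2 
   s3   s2  s4 
   s4   s5  s2 
   s5   s6  s6 
   s6   s7  s7 
 * s7   s5  s5 
(> = start, * = accepting)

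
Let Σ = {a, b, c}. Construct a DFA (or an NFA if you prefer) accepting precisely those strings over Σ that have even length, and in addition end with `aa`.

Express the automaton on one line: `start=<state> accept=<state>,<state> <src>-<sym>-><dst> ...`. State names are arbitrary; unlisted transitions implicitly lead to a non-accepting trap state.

Build one automaton per condition and run them in lockstep. One (2 states) tracks the input length modulo 2; the other (3 states) tracks how much of the suffix `aa` has currently been matched. Each combined state is a pair, one component from each; accept when both components accept. Equivalent product states are then merged.
A 4-state machine:
        a   b   c  
>  s0   s1  s2  s2 
   s1   s3  s0  s0 
   s2   s0  s0  s0 
 * s3   s1  s2  s2 
(> = start, * = accepting)

start=s0 accept=s3 s0-a->s1 s0-b->s2 s0-c->s2 s1-a->s3 s1-b->s0 s1-c->s0 s2-a->s0 s2-b->s0 s2-c->s0 s3-a->s1 s3-b->s2 s3-c->s2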